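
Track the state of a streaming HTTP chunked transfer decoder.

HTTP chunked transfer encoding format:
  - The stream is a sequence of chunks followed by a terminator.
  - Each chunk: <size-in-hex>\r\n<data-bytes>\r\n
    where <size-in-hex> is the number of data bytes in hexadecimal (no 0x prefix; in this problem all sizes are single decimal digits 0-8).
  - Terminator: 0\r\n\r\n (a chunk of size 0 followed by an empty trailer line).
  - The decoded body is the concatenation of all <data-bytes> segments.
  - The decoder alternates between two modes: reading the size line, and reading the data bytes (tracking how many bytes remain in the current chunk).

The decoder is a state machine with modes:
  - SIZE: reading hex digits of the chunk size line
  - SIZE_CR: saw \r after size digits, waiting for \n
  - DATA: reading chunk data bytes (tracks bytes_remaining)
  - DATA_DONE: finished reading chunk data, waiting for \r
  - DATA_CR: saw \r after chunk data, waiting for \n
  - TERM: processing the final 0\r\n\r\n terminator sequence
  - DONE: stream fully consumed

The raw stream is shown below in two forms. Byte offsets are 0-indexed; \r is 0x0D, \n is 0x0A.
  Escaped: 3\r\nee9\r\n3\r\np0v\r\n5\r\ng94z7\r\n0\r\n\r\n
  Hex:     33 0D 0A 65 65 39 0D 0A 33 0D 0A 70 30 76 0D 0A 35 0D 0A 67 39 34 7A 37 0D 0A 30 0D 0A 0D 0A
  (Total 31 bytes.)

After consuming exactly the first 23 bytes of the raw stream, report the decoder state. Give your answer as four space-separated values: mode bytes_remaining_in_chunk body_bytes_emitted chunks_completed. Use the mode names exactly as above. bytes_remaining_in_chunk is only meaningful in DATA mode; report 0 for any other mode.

Answer: DATA 1 10 2

Derivation:
Byte 0 = '3': mode=SIZE remaining=0 emitted=0 chunks_done=0
Byte 1 = 0x0D: mode=SIZE_CR remaining=0 emitted=0 chunks_done=0
Byte 2 = 0x0A: mode=DATA remaining=3 emitted=0 chunks_done=0
Byte 3 = 'e': mode=DATA remaining=2 emitted=1 chunks_done=0
Byte 4 = 'e': mode=DATA remaining=1 emitted=2 chunks_done=0
Byte 5 = '9': mode=DATA_DONE remaining=0 emitted=3 chunks_done=0
Byte 6 = 0x0D: mode=DATA_CR remaining=0 emitted=3 chunks_done=0
Byte 7 = 0x0A: mode=SIZE remaining=0 emitted=3 chunks_done=1
Byte 8 = '3': mode=SIZE remaining=0 emitted=3 chunks_done=1
Byte 9 = 0x0D: mode=SIZE_CR remaining=0 emitted=3 chunks_done=1
Byte 10 = 0x0A: mode=DATA remaining=3 emitted=3 chunks_done=1
Byte 11 = 'p': mode=DATA remaining=2 emitted=4 chunks_done=1
Byte 12 = '0': mode=DATA remaining=1 emitted=5 chunks_done=1
Byte 13 = 'v': mode=DATA_DONE remaining=0 emitted=6 chunks_done=1
Byte 14 = 0x0D: mode=DATA_CR remaining=0 emitted=6 chunks_done=1
Byte 15 = 0x0A: mode=SIZE remaining=0 emitted=6 chunks_done=2
Byte 16 = '5': mode=SIZE remaining=0 emitted=6 chunks_done=2
Byte 17 = 0x0D: mode=SIZE_CR remaining=0 emitted=6 chunks_done=2
Byte 18 = 0x0A: mode=DATA remaining=5 emitted=6 chunks_done=2
Byte 19 = 'g': mode=DATA remaining=4 emitted=7 chunks_done=2
Byte 20 = '9': mode=DATA remaining=3 emitted=8 chunks_done=2
Byte 21 = '4': mode=DATA remaining=2 emitted=9 chunks_done=2
Byte 22 = 'z': mode=DATA remaining=1 emitted=10 chunks_done=2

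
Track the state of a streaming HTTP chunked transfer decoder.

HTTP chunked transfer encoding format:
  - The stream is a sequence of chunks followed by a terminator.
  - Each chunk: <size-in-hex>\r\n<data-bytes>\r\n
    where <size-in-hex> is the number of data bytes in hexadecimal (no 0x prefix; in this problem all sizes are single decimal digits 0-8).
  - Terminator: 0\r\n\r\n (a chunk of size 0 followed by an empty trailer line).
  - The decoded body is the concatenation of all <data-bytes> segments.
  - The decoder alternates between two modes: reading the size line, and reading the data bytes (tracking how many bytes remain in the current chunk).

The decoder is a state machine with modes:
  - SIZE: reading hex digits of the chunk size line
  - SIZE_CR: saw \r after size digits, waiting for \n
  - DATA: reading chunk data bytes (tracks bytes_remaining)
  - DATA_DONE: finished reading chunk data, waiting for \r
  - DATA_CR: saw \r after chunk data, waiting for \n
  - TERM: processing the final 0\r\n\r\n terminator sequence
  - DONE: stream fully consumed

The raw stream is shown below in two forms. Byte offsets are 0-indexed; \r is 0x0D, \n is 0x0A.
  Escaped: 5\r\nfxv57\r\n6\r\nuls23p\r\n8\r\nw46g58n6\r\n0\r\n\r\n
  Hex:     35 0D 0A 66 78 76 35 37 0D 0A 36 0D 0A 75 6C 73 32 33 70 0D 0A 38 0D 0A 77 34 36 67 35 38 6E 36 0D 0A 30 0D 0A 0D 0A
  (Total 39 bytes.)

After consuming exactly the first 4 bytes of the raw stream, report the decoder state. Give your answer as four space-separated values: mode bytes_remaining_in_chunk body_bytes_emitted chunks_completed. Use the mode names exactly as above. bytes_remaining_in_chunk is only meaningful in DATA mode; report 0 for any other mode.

Answer: DATA 4 1 0

Derivation:
Byte 0 = '5': mode=SIZE remaining=0 emitted=0 chunks_done=0
Byte 1 = 0x0D: mode=SIZE_CR remaining=0 emitted=0 chunks_done=0
Byte 2 = 0x0A: mode=DATA remaining=5 emitted=0 chunks_done=0
Byte 3 = 'f': mode=DATA remaining=4 emitted=1 chunks_done=0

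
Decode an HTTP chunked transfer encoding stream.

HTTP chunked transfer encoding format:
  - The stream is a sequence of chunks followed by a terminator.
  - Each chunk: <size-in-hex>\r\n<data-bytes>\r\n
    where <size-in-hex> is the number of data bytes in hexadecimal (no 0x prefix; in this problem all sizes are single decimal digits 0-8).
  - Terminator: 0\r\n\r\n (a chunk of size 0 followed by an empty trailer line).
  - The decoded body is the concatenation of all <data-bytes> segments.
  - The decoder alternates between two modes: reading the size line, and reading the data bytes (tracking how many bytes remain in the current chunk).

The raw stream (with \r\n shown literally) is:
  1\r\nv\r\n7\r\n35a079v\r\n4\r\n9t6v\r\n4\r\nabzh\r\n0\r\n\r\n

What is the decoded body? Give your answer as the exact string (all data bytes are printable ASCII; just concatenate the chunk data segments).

Chunk 1: stream[0..1]='1' size=0x1=1, data at stream[3..4]='v' -> body[0..1], body so far='v'
Chunk 2: stream[6..7]='7' size=0x7=7, data at stream[9..16]='35a079v' -> body[1..8], body so far='v35a079v'
Chunk 3: stream[18..19]='4' size=0x4=4, data at stream[21..25]='9t6v' -> body[8..12], body so far='v35a079v9t6v'
Chunk 4: stream[27..28]='4' size=0x4=4, data at stream[30..34]='abzh' -> body[12..16], body so far='v35a079v9t6vabzh'
Chunk 5: stream[36..37]='0' size=0 (terminator). Final body='v35a079v9t6vabzh' (16 bytes)

Answer: v35a079v9t6vabzh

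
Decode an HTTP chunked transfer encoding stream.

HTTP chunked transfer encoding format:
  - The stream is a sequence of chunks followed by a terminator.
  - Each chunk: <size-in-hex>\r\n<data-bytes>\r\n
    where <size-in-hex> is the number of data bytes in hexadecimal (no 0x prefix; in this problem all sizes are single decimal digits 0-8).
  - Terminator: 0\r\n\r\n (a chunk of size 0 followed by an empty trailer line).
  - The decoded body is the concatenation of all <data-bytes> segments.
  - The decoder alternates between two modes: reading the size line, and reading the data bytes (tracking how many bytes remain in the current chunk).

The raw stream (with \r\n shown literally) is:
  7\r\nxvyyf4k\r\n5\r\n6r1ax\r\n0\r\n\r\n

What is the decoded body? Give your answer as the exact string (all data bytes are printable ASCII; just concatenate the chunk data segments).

Chunk 1: stream[0..1]='7' size=0x7=7, data at stream[3..10]='xvyyf4k' -> body[0..7], body so far='xvyyf4k'
Chunk 2: stream[12..13]='5' size=0x5=5, data at stream[15..20]='6r1ax' -> body[7..12], body so far='xvyyf4k6r1ax'
Chunk 3: stream[22..23]='0' size=0 (terminator). Final body='xvyyf4k6r1ax' (12 bytes)

Answer: xvyyf4k6r1ax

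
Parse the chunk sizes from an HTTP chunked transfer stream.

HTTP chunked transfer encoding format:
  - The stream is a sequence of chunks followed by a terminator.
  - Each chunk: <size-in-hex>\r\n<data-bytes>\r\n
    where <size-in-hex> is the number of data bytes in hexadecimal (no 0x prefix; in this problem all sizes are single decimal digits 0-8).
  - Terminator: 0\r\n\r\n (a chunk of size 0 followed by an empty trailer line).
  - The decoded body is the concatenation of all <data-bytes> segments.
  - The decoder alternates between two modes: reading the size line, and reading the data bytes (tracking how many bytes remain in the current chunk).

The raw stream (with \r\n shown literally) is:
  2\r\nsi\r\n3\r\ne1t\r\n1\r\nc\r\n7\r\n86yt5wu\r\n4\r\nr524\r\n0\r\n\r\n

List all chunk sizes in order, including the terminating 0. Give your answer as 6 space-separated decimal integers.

Chunk 1: stream[0..1]='2' size=0x2=2, data at stream[3..5]='si' -> body[0..2], body so far='si'
Chunk 2: stream[7..8]='3' size=0x3=3, data at stream[10..13]='e1t' -> body[2..5], body so far='sie1t'
Chunk 3: stream[15..16]='1' size=0x1=1, data at stream[18..19]='c' -> body[5..6], body so far='sie1tc'
Chunk 4: stream[21..22]='7' size=0x7=7, data at stream[24..31]='86yt5wu' -> body[6..13], body so far='sie1tc86yt5wu'
Chunk 5: stream[33..34]='4' size=0x4=4, data at stream[36..40]='r524' -> body[13..17], body so far='sie1tc86yt5wur524'
Chunk 6: stream[42..43]='0' size=0 (terminator). Final body='sie1tc86yt5wur524' (17 bytes)

Answer: 2 3 1 7 4 0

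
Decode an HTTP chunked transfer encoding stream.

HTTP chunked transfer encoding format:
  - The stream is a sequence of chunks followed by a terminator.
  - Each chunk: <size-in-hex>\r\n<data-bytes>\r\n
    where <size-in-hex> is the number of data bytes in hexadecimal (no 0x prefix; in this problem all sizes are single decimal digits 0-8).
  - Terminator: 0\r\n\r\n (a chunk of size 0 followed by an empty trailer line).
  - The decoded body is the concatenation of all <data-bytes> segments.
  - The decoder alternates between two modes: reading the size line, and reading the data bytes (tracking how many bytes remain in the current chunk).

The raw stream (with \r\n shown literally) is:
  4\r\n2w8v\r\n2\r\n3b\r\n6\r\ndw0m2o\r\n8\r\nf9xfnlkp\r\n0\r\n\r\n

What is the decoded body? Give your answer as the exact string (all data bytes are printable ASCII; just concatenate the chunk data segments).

Answer: 2w8v3bdw0m2of9xfnlkp

Derivation:
Chunk 1: stream[0..1]='4' size=0x4=4, data at stream[3..7]='2w8v' -> body[0..4], body so far='2w8v'
Chunk 2: stream[9..10]='2' size=0x2=2, data at stream[12..14]='3b' -> body[4..6], body so far='2w8v3b'
Chunk 3: stream[16..17]='6' size=0x6=6, data at stream[19..25]='dw0m2o' -> body[6..12], body so far='2w8v3bdw0m2o'
Chunk 4: stream[27..28]='8' size=0x8=8, data at stream[30..38]='f9xfnlkp' -> body[12..20], body so far='2w8v3bdw0m2of9xfnlkp'
Chunk 5: stream[40..41]='0' size=0 (terminator). Final body='2w8v3bdw0m2of9xfnlkp' (20 bytes)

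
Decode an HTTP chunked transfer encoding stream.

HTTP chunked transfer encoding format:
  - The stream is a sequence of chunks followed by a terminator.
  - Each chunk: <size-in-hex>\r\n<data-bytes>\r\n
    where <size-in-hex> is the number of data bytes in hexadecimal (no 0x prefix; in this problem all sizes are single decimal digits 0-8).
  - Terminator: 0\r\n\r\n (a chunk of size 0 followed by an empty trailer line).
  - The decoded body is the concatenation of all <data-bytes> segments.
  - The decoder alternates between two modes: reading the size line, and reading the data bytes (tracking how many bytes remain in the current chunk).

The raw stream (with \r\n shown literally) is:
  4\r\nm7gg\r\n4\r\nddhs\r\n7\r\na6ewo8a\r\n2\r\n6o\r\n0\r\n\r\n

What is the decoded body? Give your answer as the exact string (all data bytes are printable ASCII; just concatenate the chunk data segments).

Chunk 1: stream[0..1]='4' size=0x4=4, data at stream[3..7]='m7gg' -> body[0..4], body so far='m7gg'
Chunk 2: stream[9..10]='4' size=0x4=4, data at stream[12..16]='ddhs' -> body[4..8], body so far='m7ggddhs'
Chunk 3: stream[18..19]='7' size=0x7=7, data at stream[21..28]='a6ewo8a' -> body[8..15], body so far='m7ggddhsa6ewo8a'
Chunk 4: stream[30..31]='2' size=0x2=2, data at stream[33..35]='6o' -> body[15..17], body so far='m7ggddhsa6ewo8a6o'
Chunk 5: stream[37..38]='0' size=0 (terminator). Final body='m7ggddhsa6ewo8a6o' (17 bytes)

Answer: m7ggddhsa6ewo8a6o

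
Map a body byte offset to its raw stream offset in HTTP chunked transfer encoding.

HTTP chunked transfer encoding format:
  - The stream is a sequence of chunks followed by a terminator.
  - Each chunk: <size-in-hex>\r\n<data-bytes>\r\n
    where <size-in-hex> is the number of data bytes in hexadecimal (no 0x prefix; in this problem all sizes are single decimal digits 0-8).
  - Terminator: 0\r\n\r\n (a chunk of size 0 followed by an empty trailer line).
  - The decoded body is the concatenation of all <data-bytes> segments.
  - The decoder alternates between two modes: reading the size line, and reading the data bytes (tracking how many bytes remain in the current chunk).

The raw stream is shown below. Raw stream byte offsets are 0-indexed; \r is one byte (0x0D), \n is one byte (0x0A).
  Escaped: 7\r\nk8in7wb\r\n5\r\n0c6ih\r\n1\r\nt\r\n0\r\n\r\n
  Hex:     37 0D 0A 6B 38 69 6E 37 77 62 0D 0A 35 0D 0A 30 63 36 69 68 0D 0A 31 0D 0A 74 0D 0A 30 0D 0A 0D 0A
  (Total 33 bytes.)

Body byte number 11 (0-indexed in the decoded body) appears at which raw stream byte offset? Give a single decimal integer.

Chunk 1: stream[0..1]='7' size=0x7=7, data at stream[3..10]='k8in7wb' -> body[0..7], body so far='k8in7wb'
Chunk 2: stream[12..13]='5' size=0x5=5, data at stream[15..20]='0c6ih' -> body[7..12], body so far='k8in7wb0c6ih'
Chunk 3: stream[22..23]='1' size=0x1=1, data at stream[25..26]='t' -> body[12..13], body so far='k8in7wb0c6iht'
Chunk 4: stream[28..29]='0' size=0 (terminator). Final body='k8in7wb0c6iht' (13 bytes)
Body byte 11 at stream offset 19

Answer: 19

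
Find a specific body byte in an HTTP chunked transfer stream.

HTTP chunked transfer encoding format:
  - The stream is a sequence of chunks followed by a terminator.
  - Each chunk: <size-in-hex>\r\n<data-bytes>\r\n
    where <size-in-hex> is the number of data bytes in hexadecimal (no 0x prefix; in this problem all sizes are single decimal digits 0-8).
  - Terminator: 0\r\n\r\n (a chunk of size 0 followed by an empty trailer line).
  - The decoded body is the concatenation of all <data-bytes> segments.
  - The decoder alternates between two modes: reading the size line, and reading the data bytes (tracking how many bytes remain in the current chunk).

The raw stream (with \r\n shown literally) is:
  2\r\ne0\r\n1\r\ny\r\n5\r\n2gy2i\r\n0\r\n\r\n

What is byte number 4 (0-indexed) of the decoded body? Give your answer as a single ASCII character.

Chunk 1: stream[0..1]='2' size=0x2=2, data at stream[3..5]='e0' -> body[0..2], body so far='e0'
Chunk 2: stream[7..8]='1' size=0x1=1, data at stream[10..11]='y' -> body[2..3], body so far='e0y'
Chunk 3: stream[13..14]='5' size=0x5=5, data at stream[16..21]='2gy2i' -> body[3..8], body so far='e0y2gy2i'
Chunk 4: stream[23..24]='0' size=0 (terminator). Final body='e0y2gy2i' (8 bytes)
Body byte 4 = 'g'

Answer: g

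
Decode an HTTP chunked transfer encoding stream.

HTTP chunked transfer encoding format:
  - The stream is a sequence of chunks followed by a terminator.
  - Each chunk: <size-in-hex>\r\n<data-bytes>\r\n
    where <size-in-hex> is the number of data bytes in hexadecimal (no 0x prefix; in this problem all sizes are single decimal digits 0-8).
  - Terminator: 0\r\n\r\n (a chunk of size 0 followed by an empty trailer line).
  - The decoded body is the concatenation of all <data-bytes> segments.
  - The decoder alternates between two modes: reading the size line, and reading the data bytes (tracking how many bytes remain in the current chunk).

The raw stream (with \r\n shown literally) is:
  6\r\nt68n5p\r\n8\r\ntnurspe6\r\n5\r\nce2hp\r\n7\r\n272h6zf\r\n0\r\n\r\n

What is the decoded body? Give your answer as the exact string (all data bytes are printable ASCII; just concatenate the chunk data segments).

Chunk 1: stream[0..1]='6' size=0x6=6, data at stream[3..9]='t68n5p' -> body[0..6], body so far='t68n5p'
Chunk 2: stream[11..12]='8' size=0x8=8, data at stream[14..22]='tnurspe6' -> body[6..14], body so far='t68n5ptnurspe6'
Chunk 3: stream[24..25]='5' size=0x5=5, data at stream[27..32]='ce2hp' -> body[14..19], body so far='t68n5ptnurspe6ce2hp'
Chunk 4: stream[34..35]='7' size=0x7=7, data at stream[37..44]='272h6zf' -> body[19..26], body so far='t68n5ptnurspe6ce2hp272h6zf'
Chunk 5: stream[46..47]='0' size=0 (terminator). Final body='t68n5ptnurspe6ce2hp272h6zf' (26 bytes)

Answer: t68n5ptnurspe6ce2hp272h6zf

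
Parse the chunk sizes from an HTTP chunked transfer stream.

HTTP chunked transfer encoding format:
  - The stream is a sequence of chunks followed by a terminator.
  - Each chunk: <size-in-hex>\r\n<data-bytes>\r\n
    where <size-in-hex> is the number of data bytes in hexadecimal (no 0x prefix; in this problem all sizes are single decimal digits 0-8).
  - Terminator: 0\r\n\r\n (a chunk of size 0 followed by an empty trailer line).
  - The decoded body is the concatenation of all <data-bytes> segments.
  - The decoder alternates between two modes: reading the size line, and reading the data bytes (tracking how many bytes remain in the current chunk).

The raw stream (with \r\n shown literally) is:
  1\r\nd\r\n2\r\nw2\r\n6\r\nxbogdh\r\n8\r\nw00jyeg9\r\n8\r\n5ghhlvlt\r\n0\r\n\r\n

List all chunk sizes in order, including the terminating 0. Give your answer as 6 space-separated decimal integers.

Chunk 1: stream[0..1]='1' size=0x1=1, data at stream[3..4]='d' -> body[0..1], body so far='d'
Chunk 2: stream[6..7]='2' size=0x2=2, data at stream[9..11]='w2' -> body[1..3], body so far='dw2'
Chunk 3: stream[13..14]='6' size=0x6=6, data at stream[16..22]='xbogdh' -> body[3..9], body so far='dw2xbogdh'
Chunk 4: stream[24..25]='8' size=0x8=8, data at stream[27..35]='w00jyeg9' -> body[9..17], body so far='dw2xbogdhw00jyeg9'
Chunk 5: stream[37..38]='8' size=0x8=8, data at stream[40..48]='5ghhlvlt' -> body[17..25], body so far='dw2xbogdhw00jyeg95ghhlvlt'
Chunk 6: stream[50..51]='0' size=0 (terminator). Final body='dw2xbogdhw00jyeg95ghhlvlt' (25 bytes)

Answer: 1 2 6 8 8 0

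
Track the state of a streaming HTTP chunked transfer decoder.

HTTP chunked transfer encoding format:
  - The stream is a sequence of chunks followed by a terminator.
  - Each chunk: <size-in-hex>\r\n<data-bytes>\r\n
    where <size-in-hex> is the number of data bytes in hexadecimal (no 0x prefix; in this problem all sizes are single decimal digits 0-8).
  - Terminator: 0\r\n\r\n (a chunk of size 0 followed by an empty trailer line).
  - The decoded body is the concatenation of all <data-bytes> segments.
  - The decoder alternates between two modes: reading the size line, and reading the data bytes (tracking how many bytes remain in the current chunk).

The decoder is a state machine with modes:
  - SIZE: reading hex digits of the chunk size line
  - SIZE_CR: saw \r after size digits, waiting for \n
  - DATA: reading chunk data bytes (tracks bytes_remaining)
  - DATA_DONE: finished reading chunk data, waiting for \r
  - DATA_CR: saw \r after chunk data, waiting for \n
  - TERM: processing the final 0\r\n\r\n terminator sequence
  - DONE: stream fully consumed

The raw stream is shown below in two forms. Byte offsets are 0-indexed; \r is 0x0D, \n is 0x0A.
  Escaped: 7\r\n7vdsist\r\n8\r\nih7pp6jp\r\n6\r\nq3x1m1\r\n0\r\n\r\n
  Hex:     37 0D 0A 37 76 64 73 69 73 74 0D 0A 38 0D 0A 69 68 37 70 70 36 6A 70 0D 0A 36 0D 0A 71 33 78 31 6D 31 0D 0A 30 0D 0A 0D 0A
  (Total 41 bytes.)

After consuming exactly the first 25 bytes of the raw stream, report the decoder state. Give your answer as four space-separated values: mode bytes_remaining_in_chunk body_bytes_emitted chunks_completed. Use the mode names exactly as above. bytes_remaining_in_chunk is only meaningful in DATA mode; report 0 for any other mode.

Answer: SIZE 0 15 2

Derivation:
Byte 0 = '7': mode=SIZE remaining=0 emitted=0 chunks_done=0
Byte 1 = 0x0D: mode=SIZE_CR remaining=0 emitted=0 chunks_done=0
Byte 2 = 0x0A: mode=DATA remaining=7 emitted=0 chunks_done=0
Byte 3 = '7': mode=DATA remaining=6 emitted=1 chunks_done=0
Byte 4 = 'v': mode=DATA remaining=5 emitted=2 chunks_done=0
Byte 5 = 'd': mode=DATA remaining=4 emitted=3 chunks_done=0
Byte 6 = 's': mode=DATA remaining=3 emitted=4 chunks_done=0
Byte 7 = 'i': mode=DATA remaining=2 emitted=5 chunks_done=0
Byte 8 = 's': mode=DATA remaining=1 emitted=6 chunks_done=0
Byte 9 = 't': mode=DATA_DONE remaining=0 emitted=7 chunks_done=0
Byte 10 = 0x0D: mode=DATA_CR remaining=0 emitted=7 chunks_done=0
Byte 11 = 0x0A: mode=SIZE remaining=0 emitted=7 chunks_done=1
Byte 12 = '8': mode=SIZE remaining=0 emitted=7 chunks_done=1
Byte 13 = 0x0D: mode=SIZE_CR remaining=0 emitted=7 chunks_done=1
Byte 14 = 0x0A: mode=DATA remaining=8 emitted=7 chunks_done=1
Byte 15 = 'i': mode=DATA remaining=7 emitted=8 chunks_done=1
Byte 16 = 'h': mode=DATA remaining=6 emitted=9 chunks_done=1
Byte 17 = '7': mode=DATA remaining=5 emitted=10 chunks_done=1
Byte 18 = 'p': mode=DATA remaining=4 emitted=11 chunks_done=1
Byte 19 = 'p': mode=DATA remaining=3 emitted=12 chunks_done=1
Byte 20 = '6': mode=DATA remaining=2 emitted=13 chunks_done=1
Byte 21 = 'j': mode=DATA remaining=1 emitted=14 chunks_done=1
Byte 22 = 'p': mode=DATA_DONE remaining=0 emitted=15 chunks_done=1
Byte 23 = 0x0D: mode=DATA_CR remaining=0 emitted=15 chunks_done=1
Byte 24 = 0x0A: mode=SIZE remaining=0 emitted=15 chunks_done=2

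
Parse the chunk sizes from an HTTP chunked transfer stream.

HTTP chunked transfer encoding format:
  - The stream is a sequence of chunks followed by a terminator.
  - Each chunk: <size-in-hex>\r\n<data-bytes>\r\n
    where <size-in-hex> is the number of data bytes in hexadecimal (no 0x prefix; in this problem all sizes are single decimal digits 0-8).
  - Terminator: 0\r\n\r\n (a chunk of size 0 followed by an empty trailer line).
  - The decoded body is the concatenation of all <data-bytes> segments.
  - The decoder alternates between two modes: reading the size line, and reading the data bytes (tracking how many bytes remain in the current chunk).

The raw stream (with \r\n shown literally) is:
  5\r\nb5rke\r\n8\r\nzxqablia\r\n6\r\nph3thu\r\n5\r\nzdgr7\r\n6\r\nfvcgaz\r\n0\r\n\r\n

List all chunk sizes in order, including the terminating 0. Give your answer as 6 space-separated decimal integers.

Chunk 1: stream[0..1]='5' size=0x5=5, data at stream[3..8]='b5rke' -> body[0..5], body so far='b5rke'
Chunk 2: stream[10..11]='8' size=0x8=8, data at stream[13..21]='zxqablia' -> body[5..13], body so far='b5rkezxqablia'
Chunk 3: stream[23..24]='6' size=0x6=6, data at stream[26..32]='ph3thu' -> body[13..19], body so far='b5rkezxqabliaph3thu'
Chunk 4: stream[34..35]='5' size=0x5=5, data at stream[37..42]='zdgr7' -> body[19..24], body so far='b5rkezxqabliaph3thuzdgr7'
Chunk 5: stream[44..45]='6' size=0x6=6, data at stream[47..53]='fvcgaz' -> body[24..30], body so far='b5rkezxqabliaph3thuzdgr7fvcgaz'
Chunk 6: stream[55..56]='0' size=0 (terminator). Final body='b5rkezxqabliaph3thuzdgr7fvcgaz' (30 bytes)

Answer: 5 8 6 5 6 0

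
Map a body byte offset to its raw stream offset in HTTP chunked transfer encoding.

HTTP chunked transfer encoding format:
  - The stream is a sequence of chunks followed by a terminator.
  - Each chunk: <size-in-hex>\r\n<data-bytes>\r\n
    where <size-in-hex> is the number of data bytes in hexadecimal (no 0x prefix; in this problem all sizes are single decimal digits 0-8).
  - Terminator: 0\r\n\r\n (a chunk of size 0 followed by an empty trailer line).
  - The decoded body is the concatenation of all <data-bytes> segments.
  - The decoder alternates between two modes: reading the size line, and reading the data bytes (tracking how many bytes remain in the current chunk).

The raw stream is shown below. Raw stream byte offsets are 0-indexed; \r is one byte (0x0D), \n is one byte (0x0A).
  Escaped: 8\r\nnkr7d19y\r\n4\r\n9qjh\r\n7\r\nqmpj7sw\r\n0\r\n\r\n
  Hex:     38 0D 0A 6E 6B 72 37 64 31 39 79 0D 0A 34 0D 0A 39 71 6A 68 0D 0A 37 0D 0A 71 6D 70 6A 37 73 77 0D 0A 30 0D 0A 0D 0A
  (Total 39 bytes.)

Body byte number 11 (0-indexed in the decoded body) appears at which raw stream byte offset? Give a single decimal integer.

Chunk 1: stream[0..1]='8' size=0x8=8, data at stream[3..11]='nkr7d19y' -> body[0..8], body so far='nkr7d19y'
Chunk 2: stream[13..14]='4' size=0x4=4, data at stream[16..20]='9qjh' -> body[8..12], body so far='nkr7d19y9qjh'
Chunk 3: stream[22..23]='7' size=0x7=7, data at stream[25..32]='qmpj7sw' -> body[12..19], body so far='nkr7d19y9qjhqmpj7sw'
Chunk 4: stream[34..35]='0' size=0 (terminator). Final body='nkr7d19y9qjhqmpj7sw' (19 bytes)
Body byte 11 at stream offset 19

Answer: 19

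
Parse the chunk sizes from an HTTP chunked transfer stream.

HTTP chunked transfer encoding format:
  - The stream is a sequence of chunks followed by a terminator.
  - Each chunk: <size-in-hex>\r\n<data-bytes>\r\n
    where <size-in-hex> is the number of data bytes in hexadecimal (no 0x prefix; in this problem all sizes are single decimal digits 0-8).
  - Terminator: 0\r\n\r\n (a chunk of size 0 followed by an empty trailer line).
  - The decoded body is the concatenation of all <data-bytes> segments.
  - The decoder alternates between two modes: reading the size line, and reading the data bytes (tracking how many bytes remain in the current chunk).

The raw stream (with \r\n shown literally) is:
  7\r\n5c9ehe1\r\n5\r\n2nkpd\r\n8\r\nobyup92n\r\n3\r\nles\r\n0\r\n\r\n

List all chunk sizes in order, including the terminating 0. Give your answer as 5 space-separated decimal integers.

Chunk 1: stream[0..1]='7' size=0x7=7, data at stream[3..10]='5c9ehe1' -> body[0..7], body so far='5c9ehe1'
Chunk 2: stream[12..13]='5' size=0x5=5, data at stream[15..20]='2nkpd' -> body[7..12], body so far='5c9ehe12nkpd'
Chunk 3: stream[22..23]='8' size=0x8=8, data at stream[25..33]='obyup92n' -> body[12..20], body so far='5c9ehe12nkpdobyup92n'
Chunk 4: stream[35..36]='3' size=0x3=3, data at stream[38..41]='les' -> body[20..23], body so far='5c9ehe12nkpdobyup92nles'
Chunk 5: stream[43..44]='0' size=0 (terminator). Final body='5c9ehe12nkpdobyup92nles' (23 bytes)

Answer: 7 5 8 3 0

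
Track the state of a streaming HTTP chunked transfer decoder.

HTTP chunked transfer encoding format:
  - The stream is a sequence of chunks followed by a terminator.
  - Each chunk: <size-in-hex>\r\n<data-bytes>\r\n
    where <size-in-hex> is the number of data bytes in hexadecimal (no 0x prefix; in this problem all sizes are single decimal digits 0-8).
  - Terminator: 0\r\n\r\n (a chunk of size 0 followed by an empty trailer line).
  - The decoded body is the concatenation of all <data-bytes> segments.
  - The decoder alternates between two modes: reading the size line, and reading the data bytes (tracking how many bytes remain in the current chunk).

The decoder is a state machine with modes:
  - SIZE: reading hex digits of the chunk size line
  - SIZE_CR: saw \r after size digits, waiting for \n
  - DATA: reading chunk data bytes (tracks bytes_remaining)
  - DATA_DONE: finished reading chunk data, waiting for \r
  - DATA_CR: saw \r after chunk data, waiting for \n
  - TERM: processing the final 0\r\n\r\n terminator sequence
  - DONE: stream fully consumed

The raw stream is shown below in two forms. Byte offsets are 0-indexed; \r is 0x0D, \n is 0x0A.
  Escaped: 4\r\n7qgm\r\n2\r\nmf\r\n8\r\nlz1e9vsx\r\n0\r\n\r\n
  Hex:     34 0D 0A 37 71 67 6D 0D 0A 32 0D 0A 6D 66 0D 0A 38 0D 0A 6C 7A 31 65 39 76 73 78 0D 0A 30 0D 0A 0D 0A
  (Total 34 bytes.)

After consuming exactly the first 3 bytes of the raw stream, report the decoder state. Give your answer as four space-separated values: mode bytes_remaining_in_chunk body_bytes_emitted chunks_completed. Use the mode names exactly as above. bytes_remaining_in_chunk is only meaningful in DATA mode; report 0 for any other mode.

Answer: DATA 4 0 0

Derivation:
Byte 0 = '4': mode=SIZE remaining=0 emitted=0 chunks_done=0
Byte 1 = 0x0D: mode=SIZE_CR remaining=0 emitted=0 chunks_done=0
Byte 2 = 0x0A: mode=DATA remaining=4 emitted=0 chunks_done=0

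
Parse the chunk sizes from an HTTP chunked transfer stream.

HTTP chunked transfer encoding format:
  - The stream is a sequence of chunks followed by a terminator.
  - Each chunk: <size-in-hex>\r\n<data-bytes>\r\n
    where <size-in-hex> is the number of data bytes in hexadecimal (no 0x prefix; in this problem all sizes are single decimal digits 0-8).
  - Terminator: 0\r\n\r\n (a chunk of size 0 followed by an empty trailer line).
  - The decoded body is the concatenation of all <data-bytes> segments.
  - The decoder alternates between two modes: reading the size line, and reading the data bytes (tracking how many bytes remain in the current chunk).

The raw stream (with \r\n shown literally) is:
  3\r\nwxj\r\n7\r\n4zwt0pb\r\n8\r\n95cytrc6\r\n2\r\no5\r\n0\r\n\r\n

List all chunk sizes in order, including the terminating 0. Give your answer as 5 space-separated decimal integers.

Chunk 1: stream[0..1]='3' size=0x3=3, data at stream[3..6]='wxj' -> body[0..3], body so far='wxj'
Chunk 2: stream[8..9]='7' size=0x7=7, data at stream[11..18]='4zwt0pb' -> body[3..10], body so far='wxj4zwt0pb'
Chunk 3: stream[20..21]='8' size=0x8=8, data at stream[23..31]='95cytrc6' -> body[10..18], body so far='wxj4zwt0pb95cytrc6'
Chunk 4: stream[33..34]='2' size=0x2=2, data at stream[36..38]='o5' -> body[18..20], body so far='wxj4zwt0pb95cytrc6o5'
Chunk 5: stream[40..41]='0' size=0 (terminator). Final body='wxj4zwt0pb95cytrc6o5' (20 bytes)

Answer: 3 7 8 2 0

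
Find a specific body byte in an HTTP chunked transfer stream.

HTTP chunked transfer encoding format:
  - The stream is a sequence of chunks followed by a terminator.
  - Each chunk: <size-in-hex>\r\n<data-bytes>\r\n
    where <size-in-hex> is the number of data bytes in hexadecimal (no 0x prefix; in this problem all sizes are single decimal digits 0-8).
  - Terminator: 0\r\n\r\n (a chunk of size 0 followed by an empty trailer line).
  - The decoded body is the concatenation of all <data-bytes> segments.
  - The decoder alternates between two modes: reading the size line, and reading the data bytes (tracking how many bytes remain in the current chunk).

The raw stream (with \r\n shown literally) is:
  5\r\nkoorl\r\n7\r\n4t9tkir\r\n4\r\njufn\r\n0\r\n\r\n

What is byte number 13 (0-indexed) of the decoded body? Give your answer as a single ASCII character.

Chunk 1: stream[0..1]='5' size=0x5=5, data at stream[3..8]='koorl' -> body[0..5], body so far='koorl'
Chunk 2: stream[10..11]='7' size=0x7=7, data at stream[13..20]='4t9tkir' -> body[5..12], body so far='koorl4t9tkir'
Chunk 3: stream[22..23]='4' size=0x4=4, data at stream[25..29]='jufn' -> body[12..16], body so far='koorl4t9tkirjufn'
Chunk 4: stream[31..32]='0' size=0 (terminator). Final body='koorl4t9tkirjufn' (16 bytes)
Body byte 13 = 'u'

Answer: u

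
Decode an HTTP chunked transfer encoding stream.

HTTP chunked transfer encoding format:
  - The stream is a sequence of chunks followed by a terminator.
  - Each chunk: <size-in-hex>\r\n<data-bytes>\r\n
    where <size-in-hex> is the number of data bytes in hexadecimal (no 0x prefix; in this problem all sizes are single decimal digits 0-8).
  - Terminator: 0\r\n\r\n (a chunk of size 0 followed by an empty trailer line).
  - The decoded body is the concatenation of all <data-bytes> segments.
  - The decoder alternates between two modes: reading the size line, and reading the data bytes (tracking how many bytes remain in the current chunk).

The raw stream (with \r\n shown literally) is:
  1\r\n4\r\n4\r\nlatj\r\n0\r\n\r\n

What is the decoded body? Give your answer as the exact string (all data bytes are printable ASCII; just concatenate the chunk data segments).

Chunk 1: stream[0..1]='1' size=0x1=1, data at stream[3..4]='4' -> body[0..1], body so far='4'
Chunk 2: stream[6..7]='4' size=0x4=4, data at stream[9..13]='latj' -> body[1..5], body so far='4latj'
Chunk 3: stream[15..16]='0' size=0 (terminator). Final body='4latj' (5 bytes)

Answer: 4latj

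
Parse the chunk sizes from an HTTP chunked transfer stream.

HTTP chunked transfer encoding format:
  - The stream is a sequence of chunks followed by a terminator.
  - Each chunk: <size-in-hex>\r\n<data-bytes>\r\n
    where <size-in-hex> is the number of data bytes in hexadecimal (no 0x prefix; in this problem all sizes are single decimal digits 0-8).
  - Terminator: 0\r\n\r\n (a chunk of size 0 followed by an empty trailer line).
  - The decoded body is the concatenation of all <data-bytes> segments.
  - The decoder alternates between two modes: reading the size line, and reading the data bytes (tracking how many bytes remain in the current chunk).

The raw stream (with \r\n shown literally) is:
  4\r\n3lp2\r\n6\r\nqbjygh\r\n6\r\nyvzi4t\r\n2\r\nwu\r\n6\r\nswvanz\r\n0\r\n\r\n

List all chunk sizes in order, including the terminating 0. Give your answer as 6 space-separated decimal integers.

Chunk 1: stream[0..1]='4' size=0x4=4, data at stream[3..7]='3lp2' -> body[0..4], body so far='3lp2'
Chunk 2: stream[9..10]='6' size=0x6=6, data at stream[12..18]='qbjygh' -> body[4..10], body so far='3lp2qbjygh'
Chunk 3: stream[20..21]='6' size=0x6=6, data at stream[23..29]='yvzi4t' -> body[10..16], body so far='3lp2qbjyghyvzi4t'
Chunk 4: stream[31..32]='2' size=0x2=2, data at stream[34..36]='wu' -> body[16..18], body so far='3lp2qbjyghyvzi4twu'
Chunk 5: stream[38..39]='6' size=0x6=6, data at stream[41..47]='swvanz' -> body[18..24], body so far='3lp2qbjyghyvzi4twuswvanz'
Chunk 6: stream[49..50]='0' size=0 (terminator). Final body='3lp2qbjyghyvzi4twuswvanz' (24 bytes)

Answer: 4 6 6 2 6 0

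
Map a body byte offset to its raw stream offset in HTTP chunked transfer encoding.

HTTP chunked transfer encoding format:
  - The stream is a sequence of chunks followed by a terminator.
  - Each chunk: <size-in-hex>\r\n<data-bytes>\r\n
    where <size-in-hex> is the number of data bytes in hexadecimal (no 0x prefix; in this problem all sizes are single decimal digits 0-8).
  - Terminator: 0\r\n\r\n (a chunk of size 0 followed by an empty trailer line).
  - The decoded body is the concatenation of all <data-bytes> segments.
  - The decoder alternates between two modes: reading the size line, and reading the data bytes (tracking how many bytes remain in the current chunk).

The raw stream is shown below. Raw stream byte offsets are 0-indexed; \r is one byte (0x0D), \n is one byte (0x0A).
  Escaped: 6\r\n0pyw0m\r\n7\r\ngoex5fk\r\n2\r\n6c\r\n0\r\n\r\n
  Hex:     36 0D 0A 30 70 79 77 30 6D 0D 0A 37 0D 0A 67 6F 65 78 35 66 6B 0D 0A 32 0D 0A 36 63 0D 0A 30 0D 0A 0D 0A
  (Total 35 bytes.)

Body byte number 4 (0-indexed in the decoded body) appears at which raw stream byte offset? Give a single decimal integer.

Answer: 7

Derivation:
Chunk 1: stream[0..1]='6' size=0x6=6, data at stream[3..9]='0pyw0m' -> body[0..6], body so far='0pyw0m'
Chunk 2: stream[11..12]='7' size=0x7=7, data at stream[14..21]='goex5fk' -> body[6..13], body so far='0pyw0mgoex5fk'
Chunk 3: stream[23..24]='2' size=0x2=2, data at stream[26..28]='6c' -> body[13..15], body so far='0pyw0mgoex5fk6c'
Chunk 4: stream[30..31]='0' size=0 (terminator). Final body='0pyw0mgoex5fk6c' (15 bytes)
Body byte 4 at stream offset 7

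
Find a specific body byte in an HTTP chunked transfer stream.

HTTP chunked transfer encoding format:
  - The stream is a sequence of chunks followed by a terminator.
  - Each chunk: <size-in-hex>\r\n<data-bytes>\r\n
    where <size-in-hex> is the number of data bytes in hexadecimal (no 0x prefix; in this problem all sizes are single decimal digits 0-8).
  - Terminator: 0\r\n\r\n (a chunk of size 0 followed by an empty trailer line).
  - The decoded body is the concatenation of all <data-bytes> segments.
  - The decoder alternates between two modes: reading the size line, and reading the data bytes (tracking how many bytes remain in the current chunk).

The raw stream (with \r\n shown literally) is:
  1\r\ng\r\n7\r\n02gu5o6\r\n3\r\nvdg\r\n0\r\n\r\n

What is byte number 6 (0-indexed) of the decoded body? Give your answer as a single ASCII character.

Chunk 1: stream[0..1]='1' size=0x1=1, data at stream[3..4]='g' -> body[0..1], body so far='g'
Chunk 2: stream[6..7]='7' size=0x7=7, data at stream[9..16]='02gu5o6' -> body[1..8], body so far='g02gu5o6'
Chunk 3: stream[18..19]='3' size=0x3=3, data at stream[21..24]='vdg' -> body[8..11], body so far='g02gu5o6vdg'
Chunk 4: stream[26..27]='0' size=0 (terminator). Final body='g02gu5o6vdg' (11 bytes)
Body byte 6 = 'o'

Answer: o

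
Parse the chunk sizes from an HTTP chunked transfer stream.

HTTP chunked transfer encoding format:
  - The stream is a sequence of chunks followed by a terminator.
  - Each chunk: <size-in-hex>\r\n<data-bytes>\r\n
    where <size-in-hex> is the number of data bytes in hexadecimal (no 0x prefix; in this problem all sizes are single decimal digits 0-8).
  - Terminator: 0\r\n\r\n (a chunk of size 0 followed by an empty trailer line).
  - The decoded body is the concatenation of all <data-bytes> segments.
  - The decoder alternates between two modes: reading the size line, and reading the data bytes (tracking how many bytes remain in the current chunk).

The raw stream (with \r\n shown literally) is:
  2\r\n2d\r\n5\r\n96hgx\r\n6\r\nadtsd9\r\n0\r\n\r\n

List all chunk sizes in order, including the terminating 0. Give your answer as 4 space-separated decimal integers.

Chunk 1: stream[0..1]='2' size=0x2=2, data at stream[3..5]='2d' -> body[0..2], body so far='2d'
Chunk 2: stream[7..8]='5' size=0x5=5, data at stream[10..15]='96hgx' -> body[2..7], body so far='2d96hgx'
Chunk 3: stream[17..18]='6' size=0x6=6, data at stream[20..26]='adtsd9' -> body[7..13], body so far='2d96hgxadtsd9'
Chunk 4: stream[28..29]='0' size=0 (terminator). Final body='2d96hgxadtsd9' (13 bytes)

Answer: 2 5 6 0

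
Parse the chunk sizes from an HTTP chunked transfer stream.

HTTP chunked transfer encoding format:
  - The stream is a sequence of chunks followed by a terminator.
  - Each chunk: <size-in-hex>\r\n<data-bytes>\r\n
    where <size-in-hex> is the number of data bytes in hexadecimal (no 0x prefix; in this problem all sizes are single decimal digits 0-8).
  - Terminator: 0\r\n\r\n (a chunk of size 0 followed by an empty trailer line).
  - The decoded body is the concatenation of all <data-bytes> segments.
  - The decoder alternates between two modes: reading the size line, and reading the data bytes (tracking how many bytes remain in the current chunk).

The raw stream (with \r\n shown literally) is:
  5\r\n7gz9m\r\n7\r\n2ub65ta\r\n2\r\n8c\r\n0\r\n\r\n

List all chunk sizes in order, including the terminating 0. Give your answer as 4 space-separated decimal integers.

Answer: 5 7 2 0

Derivation:
Chunk 1: stream[0..1]='5' size=0x5=5, data at stream[3..8]='7gz9m' -> body[0..5], body so far='7gz9m'
Chunk 2: stream[10..11]='7' size=0x7=7, data at stream[13..20]='2ub65ta' -> body[5..12], body so far='7gz9m2ub65ta'
Chunk 3: stream[22..23]='2' size=0x2=2, data at stream[25..27]='8c' -> body[12..14], body so far='7gz9m2ub65ta8c'
Chunk 4: stream[29..30]='0' size=0 (terminator). Final body='7gz9m2ub65ta8c' (14 bytes)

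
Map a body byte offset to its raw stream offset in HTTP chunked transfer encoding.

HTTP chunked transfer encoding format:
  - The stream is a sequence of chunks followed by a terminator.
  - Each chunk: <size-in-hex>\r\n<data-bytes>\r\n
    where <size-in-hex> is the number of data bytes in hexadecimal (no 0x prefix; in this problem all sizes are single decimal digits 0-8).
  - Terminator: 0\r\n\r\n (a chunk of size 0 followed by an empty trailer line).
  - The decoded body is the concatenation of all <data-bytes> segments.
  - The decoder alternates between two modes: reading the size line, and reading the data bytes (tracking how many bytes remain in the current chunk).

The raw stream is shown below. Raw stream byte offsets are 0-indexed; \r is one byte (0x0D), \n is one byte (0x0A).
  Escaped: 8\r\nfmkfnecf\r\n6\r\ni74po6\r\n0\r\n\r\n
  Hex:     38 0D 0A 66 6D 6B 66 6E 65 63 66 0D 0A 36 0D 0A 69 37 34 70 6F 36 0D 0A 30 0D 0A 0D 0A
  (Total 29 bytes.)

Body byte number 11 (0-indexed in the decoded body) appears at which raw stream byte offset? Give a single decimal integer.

Answer: 19

Derivation:
Chunk 1: stream[0..1]='8' size=0x8=8, data at stream[3..11]='fmkfnecf' -> body[0..8], body so far='fmkfnecf'
Chunk 2: stream[13..14]='6' size=0x6=6, data at stream[16..22]='i74po6' -> body[8..14], body so far='fmkfnecfi74po6'
Chunk 3: stream[24..25]='0' size=0 (terminator). Final body='fmkfnecfi74po6' (14 bytes)
Body byte 11 at stream offset 19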